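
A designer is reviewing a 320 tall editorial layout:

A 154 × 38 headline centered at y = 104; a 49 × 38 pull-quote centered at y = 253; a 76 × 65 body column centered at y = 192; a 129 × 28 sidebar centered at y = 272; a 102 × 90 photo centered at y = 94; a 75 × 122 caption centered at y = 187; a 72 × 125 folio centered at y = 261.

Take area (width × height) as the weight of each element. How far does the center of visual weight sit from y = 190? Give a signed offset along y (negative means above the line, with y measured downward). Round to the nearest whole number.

≈ -8

Areas → weights: headline 154·38 = 5852, pull-quote 49·38 = 1862, body column 76·65 = 4940, sidebar 129·28 = 3612, photo 102·90 = 9180, caption 75·122 = 9150, folio 72·125 = 9000; Σw = 43596.
Σw·y = 5852·104 + 1862·253 + 4940·192 + 3612·272 + 9180·94 + 9150·187 + 9000·261 = 7933608, so ȳ = 7933608/43596 ≈ 181.98.
Offset from y = 190: 181.98 − 190 ≈ -8.02.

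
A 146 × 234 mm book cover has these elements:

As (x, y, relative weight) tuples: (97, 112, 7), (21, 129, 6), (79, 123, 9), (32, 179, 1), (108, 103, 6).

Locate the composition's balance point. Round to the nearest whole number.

(76, 119)

Weights sum to 7 + 6 + 9 + 1 + 6 = 29.
Σw·x = 7·97 + 6·21 + 9·79 + 1·32 + 6·108 = 2196, so x̄ = 2196/29 ≈ 75.72.
Σw·y = 7·112 + 6·129 + 9·123 + 1·179 + 6·103 = 3462, so ȳ = 3462/29 ≈ 119.38.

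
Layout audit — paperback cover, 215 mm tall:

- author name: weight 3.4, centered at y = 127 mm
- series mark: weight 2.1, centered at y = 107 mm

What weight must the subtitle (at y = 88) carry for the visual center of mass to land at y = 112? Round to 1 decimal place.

Known weights sum to 3.4 + 2.1 = 5.5; their moment is 3.4·127 + 2.1·107 = 656.5.
Balance at y = 112 requires (656.5 + w·88) / (5.5 + w) = 112.
Solving: w = (112·5.5 − 656.5) / (88 − 112) = -40.5 / -24 ≈ 1.69.

w ≈ 1.7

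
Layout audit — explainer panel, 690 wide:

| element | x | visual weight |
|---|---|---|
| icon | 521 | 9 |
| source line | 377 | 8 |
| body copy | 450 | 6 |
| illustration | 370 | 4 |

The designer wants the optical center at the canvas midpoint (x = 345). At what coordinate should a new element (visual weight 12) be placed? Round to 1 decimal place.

With the new element, Σw becomes 9 + 8 + 6 + 4 + 12 = 39.
x: target moment 39×345 = 13455; current 9·521 + 8·377 + 6·450 + 4·370 = 11885; the new element supplies 1570, so x = 1570/12 ≈ 130.83.

x ≈ 130.8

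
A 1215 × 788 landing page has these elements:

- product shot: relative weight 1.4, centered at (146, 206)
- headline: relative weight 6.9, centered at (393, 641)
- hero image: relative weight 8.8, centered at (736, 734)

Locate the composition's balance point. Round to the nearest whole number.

(549, 653)

Total weight = 1.4 + 6.9 + 8.8 = 17.1.
x: (1.4·146 + 6.9·393 + 8.8·736) / 17.1 = 9392.9 / 17.1 ≈ 549.29
y: (1.4·206 + 6.9·641 + 8.8·734) / 17.1 = 11170.5 / 17.1 ≈ 653.25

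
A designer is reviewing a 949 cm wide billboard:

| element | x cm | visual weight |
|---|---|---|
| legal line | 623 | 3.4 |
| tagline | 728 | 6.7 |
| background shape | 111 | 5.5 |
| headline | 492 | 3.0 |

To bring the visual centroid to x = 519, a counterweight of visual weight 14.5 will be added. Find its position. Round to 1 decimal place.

x ≈ 558.4

After adding the counterweight, total weight = 3.4 + 6.7 + 5.5 + 3.0 + 14.5 = 33.1.
x: target moment 33.1×519 = 17178.9; current 3.4·623 + 6.7·728 + 5.5·111 + 3.0·492 = 9082.3; the counterweight supplies 8096.6, so x = 8096.6/14.5 ≈ 558.39.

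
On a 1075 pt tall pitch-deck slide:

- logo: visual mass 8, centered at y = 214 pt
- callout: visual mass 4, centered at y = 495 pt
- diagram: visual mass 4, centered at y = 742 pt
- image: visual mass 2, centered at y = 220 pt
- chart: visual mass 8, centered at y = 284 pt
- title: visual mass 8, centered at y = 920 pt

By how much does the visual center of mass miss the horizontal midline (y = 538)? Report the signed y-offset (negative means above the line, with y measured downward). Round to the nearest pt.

≈ -46 pt

Total weight = 8 + 4 + 4 + 2 + 8 + 8 = 34.
y: moment 16732 / weight 34 ≈ 492.12
Offset from y = 538: 492.12 − 538 ≈ -45.88.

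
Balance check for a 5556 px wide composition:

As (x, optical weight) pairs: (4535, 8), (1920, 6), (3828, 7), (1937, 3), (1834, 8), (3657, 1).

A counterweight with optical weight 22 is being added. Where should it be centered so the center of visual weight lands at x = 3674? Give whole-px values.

x ≈ 4697

With the counterweight, Σw becomes 8 + 6 + 7 + 3 + 8 + 1 + 22 = 55.
Along x: (98736 + 22·x) / 55 = 3674 (existing moment 8·4535 + 6·1920 + 7·3828 + 3·1937 + 8·1834 + 1·3657 = 98736) ⇒ x = (202070 − 98736) / 22 ≈ 4697.00.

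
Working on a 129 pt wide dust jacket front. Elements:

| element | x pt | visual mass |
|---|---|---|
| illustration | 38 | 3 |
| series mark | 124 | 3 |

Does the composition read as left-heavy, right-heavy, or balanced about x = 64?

right-heavy

Σw = 3 + 3 = 6.
Σw·x = 3·38 + 3·124 = 486, so x̄ = 486/6 ≈ 81.00.
Since 81.0 is right of 64, the composition reads right-heavy.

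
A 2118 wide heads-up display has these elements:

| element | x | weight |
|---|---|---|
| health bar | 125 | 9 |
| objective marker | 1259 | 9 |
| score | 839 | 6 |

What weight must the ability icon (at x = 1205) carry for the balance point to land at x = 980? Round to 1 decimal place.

Fixed elements: Σw = 9 + 9 + 6 = 24, Σw·x = 9·125 + 9·1259 + 6·839 = 17490.
For the centroid to hit 980: (17490 + w·1205) / (24 + w) = 980.
Solving: w = (980·24 − 17490) / (1205 − 980) = 6030 / 225 ≈ 26.80.

w ≈ 26.8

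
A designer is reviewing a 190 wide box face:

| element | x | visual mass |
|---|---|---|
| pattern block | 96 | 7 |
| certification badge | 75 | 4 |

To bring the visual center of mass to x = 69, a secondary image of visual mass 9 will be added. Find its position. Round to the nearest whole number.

With the secondary image, Σw becomes 7 + 4 + 9 = 20.
x: need Σw·x = 20·69 = 1380. Existing = 7·96 + 4·75 = 972. Remainder 408 / 9 ≈ 45.33.

x ≈ 45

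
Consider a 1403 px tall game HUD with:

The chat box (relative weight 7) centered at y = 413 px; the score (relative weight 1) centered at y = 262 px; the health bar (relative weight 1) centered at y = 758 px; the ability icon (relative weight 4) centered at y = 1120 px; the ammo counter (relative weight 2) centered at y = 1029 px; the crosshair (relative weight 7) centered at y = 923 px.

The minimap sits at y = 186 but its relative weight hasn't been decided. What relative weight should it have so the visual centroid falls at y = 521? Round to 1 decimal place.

w ≈ 16.3

Existing Σw = 22 (7 + 1 + 1 + 4 + 2 + 7); existing moment 7·413 + 1·262 + 1·758 + 4·1120 + 2·1029 + 7·923 = 16910.
Balance at y = 521 requires (16910 + w·186) / (22 + w) = 521.
Solving: w = (521·22 − 16910) / (186 − 521) = -5448 / -335 ≈ 16.26.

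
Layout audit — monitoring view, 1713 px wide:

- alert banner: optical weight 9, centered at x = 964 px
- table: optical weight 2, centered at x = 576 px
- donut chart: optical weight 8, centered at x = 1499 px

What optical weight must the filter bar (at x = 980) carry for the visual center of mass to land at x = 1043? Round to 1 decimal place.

Fixed elements: Σw = 9 + 2 + 8 = 19, Σw·x = 9·964 + 2·576 + 8·1499 = 21820.
For the centroid to hit 1043: (21820 + w·980) / (19 + w) = 1043.
Rearranging, w·(980 − 1043) = 1043·19 − 21820 = -2003, so w ≈ -2003/-63 = 31.79.

w ≈ 31.8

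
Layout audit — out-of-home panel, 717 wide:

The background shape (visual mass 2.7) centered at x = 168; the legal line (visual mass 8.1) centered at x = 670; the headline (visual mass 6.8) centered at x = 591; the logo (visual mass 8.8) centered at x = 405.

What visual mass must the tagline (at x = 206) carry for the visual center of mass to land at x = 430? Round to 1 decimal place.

Known weights sum to 2.7 + 8.1 + 6.8 + 8.8 = 26.4; their moment is 2.7·168 + 8.1·670 + 6.8·591 + 8.8·405 = 13463.4.
For the centroid to hit 430: (13463.4 + w·206) / (26.4 + w) = 430.
Rearranging, w·(206 − 430) = 430·26.4 − 13463.4 = -2111.4, so w ≈ -2111.4/-224 = 9.43.

w ≈ 9.4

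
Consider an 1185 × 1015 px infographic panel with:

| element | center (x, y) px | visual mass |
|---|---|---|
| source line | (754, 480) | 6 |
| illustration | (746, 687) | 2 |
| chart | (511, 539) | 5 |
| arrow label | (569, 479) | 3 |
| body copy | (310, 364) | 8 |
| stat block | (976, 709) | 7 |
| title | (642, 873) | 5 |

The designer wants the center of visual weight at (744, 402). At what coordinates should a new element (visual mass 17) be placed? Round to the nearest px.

(978, 40)

New total weight: (6 + 2 + 5 + 3 + 8 + 7 + 5) + 17 = 53.
Along x: (22800 + 17·x) / 53 = 744 (existing moment 6·754 + 2·746 + 5·511 + 3·569 + 8·310 + 7·976 + 5·642 = 22800) ⇒ x = (39432 − 22800) / 17 ≈ 978.35.
Along y: (20626 + 17·y) / 53 = 402 (existing moment 6·480 + 2·687 + 5·539 + 3·479 + 8·364 + 7·709 + 5·873 = 20626) ⇒ y = (21306 − 20626) / 17 ≈ 40.00.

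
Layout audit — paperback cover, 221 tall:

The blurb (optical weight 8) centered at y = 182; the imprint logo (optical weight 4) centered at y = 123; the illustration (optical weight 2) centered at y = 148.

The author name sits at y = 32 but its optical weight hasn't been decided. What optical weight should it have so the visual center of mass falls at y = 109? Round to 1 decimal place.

w ≈ 9.3

Existing Σw = 14 (8 + 4 + 2); existing moment 8·182 + 4·123 + 2·148 = 2244.
For the centroid to hit 109: (2244 + w·32) / (14 + w) = 109.
Rearranging, w·(32 − 109) = 109·14 − 2244 = -718, so w ≈ -718/-77 = 9.32.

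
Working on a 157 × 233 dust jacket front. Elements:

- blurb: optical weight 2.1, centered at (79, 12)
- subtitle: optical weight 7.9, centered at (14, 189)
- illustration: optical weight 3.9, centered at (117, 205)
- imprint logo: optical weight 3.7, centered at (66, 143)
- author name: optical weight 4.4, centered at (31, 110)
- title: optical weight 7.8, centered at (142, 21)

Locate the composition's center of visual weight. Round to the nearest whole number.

Σw = 2.1 + 7.9 + 3.9 + 3.7 + 4.4 + 7.8 = 29.8.
Σw·x = 2221.0; x̄ = 2221.0/29.8 ≈ 74.53.
Σw·y = 3494.7; ȳ = 3494.7/29.8 ≈ 117.27.

(75, 117)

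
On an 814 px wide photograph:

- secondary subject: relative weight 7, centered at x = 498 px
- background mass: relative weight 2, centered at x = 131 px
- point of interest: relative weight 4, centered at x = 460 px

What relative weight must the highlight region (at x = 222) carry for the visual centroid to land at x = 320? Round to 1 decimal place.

Known weights sum to 7 + 2 + 4 = 13; their moment is 7·498 + 2·131 + 4·460 = 5588.
Set Σw·x/Σw = 320: (5588 + 222w) = 320·(13 + w).
Rearranging, w·(222 − 320) = 320·13 − 5588 = -1428, so w ≈ -1428/-98 = 14.57.

w ≈ 14.6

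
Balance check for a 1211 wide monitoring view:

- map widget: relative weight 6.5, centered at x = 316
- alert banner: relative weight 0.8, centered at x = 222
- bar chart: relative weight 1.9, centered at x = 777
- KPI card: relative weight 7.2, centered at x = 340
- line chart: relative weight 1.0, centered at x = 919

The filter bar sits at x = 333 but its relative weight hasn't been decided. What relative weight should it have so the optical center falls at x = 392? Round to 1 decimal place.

Existing Σw = 17.4 (6.5 + 0.8 + 1.9 + 7.2 + 1.0); existing moment 6.5·316 + 0.8·222 + 1.9·777 + 7.2·340 + 1.0·919 = 7074.9.
Balance at x = 392 requires (7074.9 + w·333) / (17.4 + w) = 392.
Solving: w = (392·17.4 − 7074.9) / (333 − 392) = -254.1 / -59 ≈ 4.31.

w ≈ 4.3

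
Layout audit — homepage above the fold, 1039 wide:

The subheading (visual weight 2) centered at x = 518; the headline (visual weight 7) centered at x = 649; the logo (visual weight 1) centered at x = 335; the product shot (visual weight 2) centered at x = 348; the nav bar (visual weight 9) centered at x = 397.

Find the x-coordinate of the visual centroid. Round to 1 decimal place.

Total weight = 2 + 7 + 1 + 2 + 9 = 21.
x: (2·518 + 7·649 + 1·335 + 2·348 + 9·397) / 21 = 10183 / 21 ≈ 484.90

x ≈ 484.9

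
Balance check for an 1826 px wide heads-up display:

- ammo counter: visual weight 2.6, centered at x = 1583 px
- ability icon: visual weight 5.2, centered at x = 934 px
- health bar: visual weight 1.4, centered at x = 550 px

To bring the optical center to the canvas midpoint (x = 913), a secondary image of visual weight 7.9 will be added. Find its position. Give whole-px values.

New total weight: (2.6 + 5.2 + 1.4) + 7.9 = 17.1.
Along x: (9742.6 + 7.9·x) / 17.1 = 913 (existing moment 2.6·1583 + 5.2·934 + 1.4·550 = 9742.6) ⇒ x = (15612.3 − 9742.6) / 7.9 ≈ 743.00.

x ≈ 743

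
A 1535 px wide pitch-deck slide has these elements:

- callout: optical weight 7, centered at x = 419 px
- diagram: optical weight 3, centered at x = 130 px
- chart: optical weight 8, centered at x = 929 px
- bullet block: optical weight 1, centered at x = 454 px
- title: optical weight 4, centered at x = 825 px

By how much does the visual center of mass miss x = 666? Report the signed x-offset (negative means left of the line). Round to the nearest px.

≈ -35 px

Σw = 7 + 3 + 8 + 1 + 4 = 23.
x: (7·419 + 3·130 + 8·929 + 1·454 + 4·825) / 23 = 14509 / 23 ≈ 630.83
Difference: 630.83 − 666 ≈ -35.17.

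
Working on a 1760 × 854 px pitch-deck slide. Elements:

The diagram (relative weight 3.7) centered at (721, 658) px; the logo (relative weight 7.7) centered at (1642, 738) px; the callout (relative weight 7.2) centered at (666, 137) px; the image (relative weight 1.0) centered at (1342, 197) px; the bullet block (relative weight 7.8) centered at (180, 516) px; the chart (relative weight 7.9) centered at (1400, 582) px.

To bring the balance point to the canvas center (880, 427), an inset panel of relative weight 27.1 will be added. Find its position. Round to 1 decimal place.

New total weight: (3.7 + 7.7 + 7.2 + 1.0 + 7.8 + 7.9) + 27.1 = 62.4.
x: need Σw·x = 62.4·880 = 54912.0. Existing = 3.7·721 + 7.7·1642 + 7.2·666 + 1.0·1342 + 7.8·180 + 7.9·1400 = 33912.3. Remainder 20999.7 / 27.1 ≈ 774.90.
y: need Σw·y = 62.4·427 = 26644.8. Existing = 3.7·658 + 7.7·738 + 7.2·137 + 1.0·197 + 7.8·516 + 7.9·582 = 17923.2. Remainder 8721.6 / 27.1 ≈ 321.83.

(774.9, 321.8)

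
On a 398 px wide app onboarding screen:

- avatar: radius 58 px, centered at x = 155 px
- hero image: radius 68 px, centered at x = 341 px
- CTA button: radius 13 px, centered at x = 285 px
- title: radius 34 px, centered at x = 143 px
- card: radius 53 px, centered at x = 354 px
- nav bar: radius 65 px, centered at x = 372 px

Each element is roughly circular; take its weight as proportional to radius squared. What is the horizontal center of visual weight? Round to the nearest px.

r² weights: avatar 58² = 3364, hero image 68² = 4624, CTA button 13² = 169, title 34² = 1156, card 53² = 2809, nav bar 65² = 4225. Total = 16347.
Σw·x = 4877763; x̄ = 4877763/16347 ≈ 298.39.

x ≈ 298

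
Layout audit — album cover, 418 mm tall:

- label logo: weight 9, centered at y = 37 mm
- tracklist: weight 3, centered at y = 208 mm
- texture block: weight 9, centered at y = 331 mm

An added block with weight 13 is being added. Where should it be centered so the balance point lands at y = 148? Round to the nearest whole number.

With the added block, Σw becomes 9 + 3 + 9 + 13 = 34.
y: target moment 34×148 = 5032; current 9·37 + 3·208 + 9·331 = 3936; the added block supplies 1096, so y = 1096/13 ≈ 84.31.

y ≈ 84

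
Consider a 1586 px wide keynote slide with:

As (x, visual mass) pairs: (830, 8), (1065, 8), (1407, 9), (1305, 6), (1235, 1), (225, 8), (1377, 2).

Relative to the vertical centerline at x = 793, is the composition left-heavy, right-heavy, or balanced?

Σw = 8 + 8 + 9 + 6 + 1 + 8 + 2 = 42.
x-moment: 8·830 + 8·1065 + 9·1407 + 6·1305 + 1·1235 + 8·225 + 2·1377 = 41442; centroid 41442/42 ≈ 986.71.
986.7 vs midline 793 → right-heavy.

right-heavy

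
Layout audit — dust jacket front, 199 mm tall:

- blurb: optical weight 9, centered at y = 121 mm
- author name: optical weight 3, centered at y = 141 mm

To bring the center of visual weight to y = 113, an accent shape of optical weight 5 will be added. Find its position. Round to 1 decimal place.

New total weight: (9 + 3) + 5 = 17.
y: target moment 17×113 = 1921; current 9·121 + 3·141 = 1512; the accent shape supplies 409, so y = 409/5 ≈ 81.80.

y ≈ 81.8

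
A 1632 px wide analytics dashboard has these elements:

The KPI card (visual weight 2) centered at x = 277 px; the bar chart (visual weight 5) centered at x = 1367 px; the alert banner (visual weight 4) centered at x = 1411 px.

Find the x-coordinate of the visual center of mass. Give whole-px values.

Weights sum to 2 + 5 + 4 = 11.
x-moment: 2·277 + 5·1367 + 4·1411 = 13033; centroid 13033/11 ≈ 1184.82.

x ≈ 1185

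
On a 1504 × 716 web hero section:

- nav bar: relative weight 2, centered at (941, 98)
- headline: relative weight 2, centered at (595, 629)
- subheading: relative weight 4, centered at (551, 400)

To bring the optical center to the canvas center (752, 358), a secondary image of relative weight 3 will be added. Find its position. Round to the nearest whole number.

(999, 295)

After adding the secondary image, total weight = 2 + 2 + 4 + 3 = 11.
x: need Σw·x = 11·752 = 8272. Existing = 2·941 + 2·595 + 4·551 = 5276. Remainder 2996 / 3 ≈ 998.67.
y: need Σw·y = 11·358 = 3938. Existing = 2·98 + 2·629 + 4·400 = 3054. Remainder 884 / 3 ≈ 294.67.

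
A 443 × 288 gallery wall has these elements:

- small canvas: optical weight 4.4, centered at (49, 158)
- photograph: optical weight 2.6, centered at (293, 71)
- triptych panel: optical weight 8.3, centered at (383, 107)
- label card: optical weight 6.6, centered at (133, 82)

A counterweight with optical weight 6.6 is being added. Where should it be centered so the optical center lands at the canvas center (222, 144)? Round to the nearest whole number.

(196, 272)

After adding the counterweight, total weight = 4.4 + 2.6 + 8.3 + 6.6 + 6.6 = 28.5.
x: target moment 28.5×222 = 6327.0; current 4.4·49 + 2.6·293 + 8.3·383 + 6.6·133 = 5034.1; the counterweight supplies 1292.9, so x = 1292.9/6.6 ≈ 195.89.
y: target moment 28.5×144 = 4104.0; current 4.4·158 + 2.6·71 + 8.3·107 + 6.6·82 = 2309.1; the counterweight supplies 1794.9, so y = 1794.9/6.6 ≈ 271.95.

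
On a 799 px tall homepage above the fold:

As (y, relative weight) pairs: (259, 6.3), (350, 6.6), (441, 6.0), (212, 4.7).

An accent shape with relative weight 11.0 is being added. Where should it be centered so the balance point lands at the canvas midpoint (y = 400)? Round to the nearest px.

y ≈ 569

With the accent shape, Σw becomes 6.3 + 6.6 + 6.0 + 4.7 + 11.0 = 34.6.
y: need Σw·y = 34.6·400 = 13840.0. Existing = 6.3·259 + 6.6·350 + 6.0·441 + 4.7·212 = 7584.1. Remainder 6255.9 / 11.0 ≈ 568.72.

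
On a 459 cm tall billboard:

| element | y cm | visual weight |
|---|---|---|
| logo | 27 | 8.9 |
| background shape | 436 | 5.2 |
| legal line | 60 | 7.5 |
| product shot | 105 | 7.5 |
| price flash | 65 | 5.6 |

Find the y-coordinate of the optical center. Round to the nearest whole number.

Σw = 8.9 + 5.2 + 7.5 + 7.5 + 5.6 = 34.7.
y: (8.9·27 + 5.2·436 + 7.5·60 + 7.5·105 + 5.6·65) / 34.7 = 4109.0 / 34.7 ≈ 118.41

y ≈ 118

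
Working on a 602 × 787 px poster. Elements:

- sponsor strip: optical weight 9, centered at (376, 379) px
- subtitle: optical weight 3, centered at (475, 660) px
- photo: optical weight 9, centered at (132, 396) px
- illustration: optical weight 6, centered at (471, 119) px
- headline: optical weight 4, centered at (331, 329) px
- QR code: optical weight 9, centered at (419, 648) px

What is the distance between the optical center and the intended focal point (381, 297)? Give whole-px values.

≈ 128 px

Total weight = 9 + 3 + 9 + 6 + 4 + 9 = 40.
Σw·x = 9·376 + 3·475 + 9·132 + 6·471 + 4·331 + 9·419 = 13918, so x̄ = 13918/40 ≈ 347.95.
Σw·y = 9·379 + 3·660 + 9·396 + 6·119 + 4·329 + 9·648 = 16817, so ȳ = 16817/40 ≈ 420.43.
Offset from (381, 297): Δx ≈ -33.05, Δy ≈ 123.43; distance = √(Δx² + Δy²) ≈ 127.77.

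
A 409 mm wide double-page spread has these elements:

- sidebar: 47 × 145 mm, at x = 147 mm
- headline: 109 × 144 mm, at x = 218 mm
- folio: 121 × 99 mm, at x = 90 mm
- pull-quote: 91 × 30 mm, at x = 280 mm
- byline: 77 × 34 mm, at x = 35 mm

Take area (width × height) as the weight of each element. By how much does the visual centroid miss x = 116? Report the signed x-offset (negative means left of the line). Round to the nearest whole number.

Taking area as weight: sidebar 47·145 = 6815, headline 109·144 = 15696, folio 121·99 = 11979, pull-quote 91·30 = 2730, byline 77·34 = 2618. Sum 39838.
x-moment: 6815·147 + 15696·218 + 11979·90 + 2730·280 + 2618·35 = 6357673; centroid 6357673/39838 ≈ 159.59.
Against x = 116, that's 159.59 − 116 = 43.59.

≈ 44 mm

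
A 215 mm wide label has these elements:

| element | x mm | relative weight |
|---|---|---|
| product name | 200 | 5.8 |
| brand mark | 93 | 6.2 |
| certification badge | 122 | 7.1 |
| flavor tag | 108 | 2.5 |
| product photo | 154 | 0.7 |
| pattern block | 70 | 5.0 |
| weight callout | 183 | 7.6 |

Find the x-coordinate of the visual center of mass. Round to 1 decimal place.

Total weight = 5.8 + 6.2 + 7.1 + 2.5 + 0.7 + 5.0 + 7.6 = 34.9.
x-moment: 5.8·200 + 6.2·93 + 7.1·122 + 2.5·108 + 0.7·154 + 5.0·70 + 7.6·183 = 4721.4; centroid 4721.4/34.9 ≈ 135.28.

x ≈ 135.3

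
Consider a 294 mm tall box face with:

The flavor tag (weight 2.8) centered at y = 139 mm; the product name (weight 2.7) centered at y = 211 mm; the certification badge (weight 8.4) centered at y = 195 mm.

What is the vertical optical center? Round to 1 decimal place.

Weights sum to 2.8 + 2.7 + 8.4 = 13.9.
y: (2.8·139 + 2.7·211 + 8.4·195) / 13.9 = 2596.9 / 13.9 ≈ 186.83

y ≈ 186.8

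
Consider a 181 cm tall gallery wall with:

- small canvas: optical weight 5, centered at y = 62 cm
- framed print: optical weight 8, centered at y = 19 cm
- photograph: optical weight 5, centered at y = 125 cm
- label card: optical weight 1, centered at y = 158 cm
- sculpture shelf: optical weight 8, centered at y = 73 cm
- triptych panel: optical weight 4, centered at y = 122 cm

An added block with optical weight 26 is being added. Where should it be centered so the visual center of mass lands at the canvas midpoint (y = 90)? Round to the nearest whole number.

y ≈ 108

With the added block, Σw becomes 5 + 8 + 5 + 1 + 8 + 4 + 26 = 57.
Along y: (2317 + 26·y) / 57 = 90 (existing moment 5·62 + 8·19 + 5·125 + 1·158 + 8·73 + 4·122 = 2317) ⇒ y = (5130 − 2317) / 26 ≈ 108.19.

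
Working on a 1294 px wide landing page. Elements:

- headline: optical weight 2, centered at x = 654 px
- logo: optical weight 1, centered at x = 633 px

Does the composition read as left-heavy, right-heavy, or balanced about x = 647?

balanced

Total weight = 2 + 1 = 3.
x: (2·654 + 1·633) / 3 = 1941 / 3 ≈ 647.00
That equals the midline 647 — balanced.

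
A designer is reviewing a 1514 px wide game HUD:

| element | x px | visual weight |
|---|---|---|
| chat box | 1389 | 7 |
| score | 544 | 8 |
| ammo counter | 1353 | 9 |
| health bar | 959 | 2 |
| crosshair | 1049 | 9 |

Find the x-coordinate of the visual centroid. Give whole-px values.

Σw = 7 + 8 + 9 + 2 + 9 = 35.
x-moment: 7·1389 + 8·544 + 9·1353 + 2·959 + 9·1049 = 37611; centroid 37611/35 ≈ 1074.60.

x ≈ 1075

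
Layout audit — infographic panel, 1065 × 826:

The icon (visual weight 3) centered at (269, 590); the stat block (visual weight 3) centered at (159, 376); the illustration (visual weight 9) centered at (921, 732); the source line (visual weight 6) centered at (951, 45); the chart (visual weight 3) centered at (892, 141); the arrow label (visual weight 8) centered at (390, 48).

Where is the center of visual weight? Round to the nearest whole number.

Weights sum to 3 + 3 + 9 + 6 + 3 + 8 = 32.
Σw·x = 3·269 + 3·159 + 9·921 + 6·951 + 3·892 + 8·390 = 21075, so x̄ = 21075/32 ≈ 658.59.
Σw·y = 3·590 + 3·376 + 9·732 + 6·45 + 3·141 + 8·48 = 10563, so ȳ = 10563/32 ≈ 330.09.

(659, 330)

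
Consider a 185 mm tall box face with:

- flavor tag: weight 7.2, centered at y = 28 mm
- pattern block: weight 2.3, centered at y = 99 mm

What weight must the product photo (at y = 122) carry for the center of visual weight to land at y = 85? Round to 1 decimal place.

w ≈ 10.2

Existing Σw = 9.5 (7.2 + 2.3); existing moment 7.2·28 + 2.3·99 = 429.3.
Set Σw·y/Σw = 85: (429.3 + 122w) = 85·(9.5 + w).
So w = (85·9.5 − 429.3)/(122 − 85) = 378.2/37 ≈ 10.22.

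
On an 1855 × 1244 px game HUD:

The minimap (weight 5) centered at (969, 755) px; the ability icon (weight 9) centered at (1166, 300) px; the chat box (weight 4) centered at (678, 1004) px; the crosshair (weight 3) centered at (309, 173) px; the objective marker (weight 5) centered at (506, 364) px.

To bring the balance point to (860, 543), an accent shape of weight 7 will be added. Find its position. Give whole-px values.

With the accent shape, Σw becomes 5 + 9 + 4 + 3 + 5 + 7 = 33.
x: need Σw·x = 33·860 = 28380. Existing = 5·969 + 9·1166 + 4·678 + 3·309 + 5·506 = 21508. Remainder 6872 / 7 ≈ 981.71.
y: need Σw·y = 33·543 = 17919. Existing = 5·755 + 9·300 + 4·1004 + 3·173 + 5·364 = 12830. Remainder 5089 / 7 ≈ 727.00.

(982, 727)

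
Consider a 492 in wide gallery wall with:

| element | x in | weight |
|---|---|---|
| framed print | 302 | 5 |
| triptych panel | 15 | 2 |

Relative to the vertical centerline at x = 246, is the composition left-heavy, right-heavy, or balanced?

left-heavy

Σw = 5 + 2 = 7.
Σw·x = 5·302 + 2·15 = 1540, so x̄ = 1540/7 ≈ 220.00.
220.0 lies left of the midline 246, so the layout is left-heavy.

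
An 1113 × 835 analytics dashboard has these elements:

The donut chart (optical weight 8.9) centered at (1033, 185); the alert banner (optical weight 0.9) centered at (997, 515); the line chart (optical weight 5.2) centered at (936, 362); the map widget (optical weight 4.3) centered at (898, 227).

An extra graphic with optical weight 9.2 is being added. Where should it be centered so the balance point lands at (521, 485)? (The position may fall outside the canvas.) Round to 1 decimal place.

New total weight: (8.9 + 0.9 + 5.2 + 4.3) + 9.2 = 28.5.
x: need Σw·x = 28.5·521 = 14848.5. Existing = 8.9·1033 + 0.9·997 + 5.2·936 + 4.3·898 = 18819.6. Remainder -3971.1 / 9.2 ≈ -431.64.
y: need Σw·y = 28.5·485 = 13822.5. Existing = 8.9·185 + 0.9·515 + 5.2·362 + 4.3·227 = 4968.5. Remainder 8854.0 / 9.2 ≈ 962.39.

(-431.6, 962.4)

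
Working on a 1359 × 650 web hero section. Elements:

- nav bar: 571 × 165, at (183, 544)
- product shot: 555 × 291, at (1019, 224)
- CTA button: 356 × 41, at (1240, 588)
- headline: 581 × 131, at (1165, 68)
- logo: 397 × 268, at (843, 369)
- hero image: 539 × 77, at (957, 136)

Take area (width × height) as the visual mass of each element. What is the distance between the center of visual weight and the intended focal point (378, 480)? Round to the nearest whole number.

Areas → weights: nav bar 571·165 = 94215, product shot 555·291 = 161505, CTA button 356·41 = 14596, headline 581·131 = 76111, logo 397·268 = 106396, hero image 539·77 = 41503; Σw = 494326.
Σw·x = 417993494; x̄ = 417993494/494326 ≈ 845.58.
y: moment 146092608 / weight 494326 ≈ 295.54
Relative to (378, 480): Δ = (467.58, -184.46); |Δ| = √(467.58² + -184.46²) ≈ 502.65.

≈ 503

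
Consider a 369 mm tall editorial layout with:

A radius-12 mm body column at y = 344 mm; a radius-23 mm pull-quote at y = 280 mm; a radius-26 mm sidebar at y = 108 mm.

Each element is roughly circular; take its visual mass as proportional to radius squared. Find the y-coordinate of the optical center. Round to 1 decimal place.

Weights ∝ r²: body column 12² = 144, pull-quote 23² = 529, sidebar 26² = 676; Σw = 1349.
y-moment: 144·344 + 529·280 + 676·108 = 270664; centroid 270664/1349 ≈ 200.64.

y ≈ 200.6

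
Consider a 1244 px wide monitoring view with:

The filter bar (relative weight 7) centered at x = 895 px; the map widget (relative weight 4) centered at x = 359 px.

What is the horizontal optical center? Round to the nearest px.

x ≈ 700

Weights sum to 7 + 4 = 11.
x-moment: 7·895 + 4·359 = 7701; centroid 7701/11 ≈ 700.09.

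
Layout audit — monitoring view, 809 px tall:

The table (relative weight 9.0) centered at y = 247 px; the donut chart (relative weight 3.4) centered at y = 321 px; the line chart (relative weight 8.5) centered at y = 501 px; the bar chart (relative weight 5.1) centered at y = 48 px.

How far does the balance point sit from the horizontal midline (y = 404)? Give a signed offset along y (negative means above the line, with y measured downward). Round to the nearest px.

Weights sum to 9.0 + 3.4 + 8.5 + 5.1 = 26.0.
Σw·y = 9.0·247 + 3.4·321 + 8.5·501 + 5.1·48 = 7817.7, so ȳ = 7817.7/26.0 ≈ 300.68.
Against y = 404, that's 300.68 − 404 = -103.32.

≈ -103 px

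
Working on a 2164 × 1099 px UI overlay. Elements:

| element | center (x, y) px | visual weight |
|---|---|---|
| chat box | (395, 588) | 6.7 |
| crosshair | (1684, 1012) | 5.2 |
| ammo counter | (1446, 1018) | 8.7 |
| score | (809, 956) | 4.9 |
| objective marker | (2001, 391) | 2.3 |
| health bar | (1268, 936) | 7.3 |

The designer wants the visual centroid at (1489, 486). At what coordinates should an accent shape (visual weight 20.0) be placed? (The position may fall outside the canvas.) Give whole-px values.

(2012, -185)

With the accent shape, Σw becomes 6.7 + 5.2 + 8.7 + 4.9 + 2.3 + 7.3 + 20.0 = 55.1.
Along x: (41806.3 + 20.0·x) / 55.1 = 1489 (existing moment 6.7·395 + 5.2·1684 + 8.7·1446 + 4.9·809 + 2.3·2001 + 7.3·1268 = 41806.3) ⇒ x = (82043.9 − 41806.3) / 20.0 ≈ 2011.88.
Along y: (30475.1 + 20.0·y) / 55.1 = 486 (existing moment 6.7·588 + 5.2·1012 + 8.7·1018 + 4.9·956 + 2.3·391 + 7.3·936 = 30475.1) ⇒ y = (26778.6 − 30475.1) / 20.0 ≈ -184.82.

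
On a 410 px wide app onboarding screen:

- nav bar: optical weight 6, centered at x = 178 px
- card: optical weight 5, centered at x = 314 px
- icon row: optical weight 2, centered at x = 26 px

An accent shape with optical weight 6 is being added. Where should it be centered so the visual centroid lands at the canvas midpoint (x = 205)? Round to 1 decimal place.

x ≈ 200.8

New total weight: (6 + 5 + 2) + 6 = 19.
x: target moment 19×205 = 3895; current 6·178 + 5·314 + 2·26 = 2690; the accent shape supplies 1205, so x = 1205/6 ≈ 200.83.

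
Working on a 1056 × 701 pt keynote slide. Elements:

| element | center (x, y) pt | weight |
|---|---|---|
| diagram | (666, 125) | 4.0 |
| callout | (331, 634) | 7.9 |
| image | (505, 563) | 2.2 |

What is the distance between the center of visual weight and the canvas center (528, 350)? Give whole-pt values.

≈ 149 pt

Total weight = 4.0 + 7.9 + 2.2 = 14.1.
Σw·x = 4.0·666 + 7.9·331 + 2.2·505 = 6389.9, so x̄ = 6389.9/14.1 ≈ 453.18.
Σw·y = 4.0·125 + 7.9·634 + 2.2·563 = 6747.2, so ȳ = 6747.2/14.1 ≈ 478.52.
Offset from (528, 350): Δx ≈ -74.82, Δy ≈ 128.52; distance = √(Δx² + Δy²) ≈ 148.71.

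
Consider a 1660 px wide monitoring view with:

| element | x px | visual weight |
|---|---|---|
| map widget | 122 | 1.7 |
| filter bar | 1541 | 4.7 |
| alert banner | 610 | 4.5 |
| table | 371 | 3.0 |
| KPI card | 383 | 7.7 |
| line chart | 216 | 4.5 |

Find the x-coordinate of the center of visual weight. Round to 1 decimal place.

Weights sum to 1.7 + 4.7 + 4.5 + 3.0 + 7.7 + 4.5 = 26.1.
x-moment: 1.7·122 + 4.7·1541 + 4.5·610 + 3.0·371 + 7.7·383 + 4.5·216 = 15229.2; centroid 15229.2/26.1 ≈ 583.49.

x ≈ 583.5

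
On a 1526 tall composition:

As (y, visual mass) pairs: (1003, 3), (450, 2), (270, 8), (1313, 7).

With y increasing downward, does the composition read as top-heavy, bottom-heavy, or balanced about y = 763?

balanced

Weights sum to 3 + 2 + 8 + 7 = 20.
y-moment: 3·1003 + 2·450 + 8·270 + 7·1313 = 15260; centroid 15260/20 ≈ 763.00.
763.00 = 763 exactly: balanced.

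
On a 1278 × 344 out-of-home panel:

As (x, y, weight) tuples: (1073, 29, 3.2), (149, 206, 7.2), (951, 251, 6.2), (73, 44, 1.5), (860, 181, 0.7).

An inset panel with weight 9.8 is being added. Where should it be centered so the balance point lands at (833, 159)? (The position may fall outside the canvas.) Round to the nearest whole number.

(1297, 125)

New total weight: (3.2 + 7.2 + 6.2 + 1.5 + 0.7) + 9.8 = 28.6.
x: target moment 28.6×833 = 23823.8; current 3.2·1073 + 7.2·149 + 6.2·951 + 1.5·73 + 0.7·860 = 11114.1; the inset panel supplies 12709.7, so x = 12709.7/9.8 ≈ 1296.91.
y: target moment 28.6×159 = 4547.4; current 3.2·29 + 7.2·206 + 6.2·251 + 1.5·44 + 0.7·181 = 3324.9; the inset panel supplies 1222.5, so y = 1222.5/9.8 ≈ 124.74.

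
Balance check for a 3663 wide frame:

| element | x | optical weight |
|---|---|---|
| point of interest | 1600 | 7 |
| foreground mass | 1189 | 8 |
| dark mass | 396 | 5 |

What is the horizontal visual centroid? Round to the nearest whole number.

x ≈ 1135

Total weight = 7 + 8 + 5 = 20.
x-moment: 7·1600 + 8·1189 + 5·396 = 22692; centroid 22692/20 ≈ 1134.60.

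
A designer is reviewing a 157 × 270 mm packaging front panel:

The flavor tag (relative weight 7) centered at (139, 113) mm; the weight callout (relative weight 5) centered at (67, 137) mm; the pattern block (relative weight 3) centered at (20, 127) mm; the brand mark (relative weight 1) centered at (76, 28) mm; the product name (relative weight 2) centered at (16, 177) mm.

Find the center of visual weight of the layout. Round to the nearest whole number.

Σw = 7 + 5 + 3 + 1 + 2 = 18.
Σw·x = 7·139 + 5·67 + 3·20 + 1·76 + 2·16 = 1476, so x̄ = 1476/18 ≈ 82.00.
Σw·y = 7·113 + 5·137 + 3·127 + 1·28 + 2·177 = 2239, so ȳ = 2239/18 ≈ 124.39.

(82, 124)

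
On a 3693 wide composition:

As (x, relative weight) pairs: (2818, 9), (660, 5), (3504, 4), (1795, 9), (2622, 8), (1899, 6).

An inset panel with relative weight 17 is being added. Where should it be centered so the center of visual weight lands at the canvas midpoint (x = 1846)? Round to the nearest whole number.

x ≈ 933

With the inset panel, Σw becomes 9 + 5 + 4 + 9 + 8 + 6 + 17 = 58.
x: target moment 58×1846 = 107068; current 9·2818 + 5·660 + 4·3504 + 9·1795 + 8·2622 + 6·1899 = 91203; the inset panel supplies 15865, so x = 15865/17 ≈ 933.24.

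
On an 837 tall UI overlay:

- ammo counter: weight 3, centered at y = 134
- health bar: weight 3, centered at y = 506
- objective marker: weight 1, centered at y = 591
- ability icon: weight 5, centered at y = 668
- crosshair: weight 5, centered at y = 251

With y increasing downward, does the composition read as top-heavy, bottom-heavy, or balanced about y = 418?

balanced

Weights sum to 3 + 3 + 1 + 5 + 5 = 17.
y-moment: 3·134 + 3·506 + 1·591 + 5·668 + 5·251 = 7106; centroid 7106/17 ≈ 418.00.
That equals the midline 418 — balanced.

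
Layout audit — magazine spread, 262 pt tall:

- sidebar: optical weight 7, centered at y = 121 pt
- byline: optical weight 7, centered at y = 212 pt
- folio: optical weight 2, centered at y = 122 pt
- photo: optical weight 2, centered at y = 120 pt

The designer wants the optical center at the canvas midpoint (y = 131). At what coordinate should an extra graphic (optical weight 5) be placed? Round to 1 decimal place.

y ≈ 39.6

New total weight: (7 + 7 + 2 + 2) + 5 = 23.
Along y: (2815 + 5·y) / 23 = 131 (existing moment 7·121 + 7·212 + 2·122 + 2·120 = 2815) ⇒ y = (3013 − 2815) / 5 ≈ 39.60.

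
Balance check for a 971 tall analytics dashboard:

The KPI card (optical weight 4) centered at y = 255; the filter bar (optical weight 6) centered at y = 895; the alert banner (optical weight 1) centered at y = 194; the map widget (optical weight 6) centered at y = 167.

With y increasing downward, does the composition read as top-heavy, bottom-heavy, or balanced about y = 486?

top-heavy

Total weight = 4 + 6 + 1 + 6 = 17.
y: (4·255 + 6·895 + 1·194 + 6·167) / 17 = 7586 / 17 ≈ 446.24
Since 446.2 is above (smaller y than) 486, the composition reads top-heavy.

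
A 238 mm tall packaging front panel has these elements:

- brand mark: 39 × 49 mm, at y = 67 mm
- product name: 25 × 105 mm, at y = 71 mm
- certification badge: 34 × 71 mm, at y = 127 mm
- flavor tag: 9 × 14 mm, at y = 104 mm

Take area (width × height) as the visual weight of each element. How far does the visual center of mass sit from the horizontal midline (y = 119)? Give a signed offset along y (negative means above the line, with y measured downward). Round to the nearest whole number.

Areas: brand mark 39·49 = 1911, product name 25·105 = 2625, certification badge 34·71 = 2414, flavor tag 9·14 = 126. Total weight = 7076.
y-moment: 1911·67 + 2625·71 + 2414·127 + 126·104 = 634094; centroid 634094/7076 ≈ 89.61.
Difference: 89.61 − 119 ≈ -29.39.

≈ -29 mm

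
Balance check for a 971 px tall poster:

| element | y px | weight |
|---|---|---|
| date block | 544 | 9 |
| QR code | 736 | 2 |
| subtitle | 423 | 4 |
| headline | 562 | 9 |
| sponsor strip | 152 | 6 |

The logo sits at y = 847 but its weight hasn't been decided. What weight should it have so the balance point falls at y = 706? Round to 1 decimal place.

Existing Σw = 30 (9 + 2 + 4 + 9 + 6); existing moment 9·544 + 2·736 + 4·423 + 9·562 + 6·152 = 14030.
Set Σw·y/Σw = 706: (14030 + 847w) = 706·(30 + w).
Rearranging, w·(847 − 706) = 706·30 − 14030 = 7150, so w ≈ 7150/141 = 50.71.

w ≈ 50.7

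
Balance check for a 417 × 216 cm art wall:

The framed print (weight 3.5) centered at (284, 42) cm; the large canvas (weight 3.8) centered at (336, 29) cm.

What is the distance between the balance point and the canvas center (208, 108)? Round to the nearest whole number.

Weights sum to 3.5 + 3.8 = 7.3.
Σw·x = 3.5·284 + 3.8·336 = 2270.8, so x̄ = 2270.8/7.3 ≈ 311.07.
Σw·y = 3.5·42 + 3.8·29 = 257.2, so ȳ = 257.2/7.3 ≈ 35.23.
Offset from (208, 108): Δx ≈ 103.07, Δy ≈ -72.77; distance = √(Δx² + Δy²) ≈ 126.17.

≈ 126 cm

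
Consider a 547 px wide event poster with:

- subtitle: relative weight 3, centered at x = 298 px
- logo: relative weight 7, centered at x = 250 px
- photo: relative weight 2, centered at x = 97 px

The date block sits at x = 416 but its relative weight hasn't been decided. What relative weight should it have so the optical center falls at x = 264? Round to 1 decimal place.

Existing Σw = 12 (3 + 7 + 2); existing moment 3·298 + 7·250 + 2·97 = 2838.
For the centroid to hit 264: (2838 + w·416) / (12 + w) = 264.
Solving: w = (264·12 − 2838) / (416 − 264) = 330 / 152 ≈ 2.17.

w ≈ 2.2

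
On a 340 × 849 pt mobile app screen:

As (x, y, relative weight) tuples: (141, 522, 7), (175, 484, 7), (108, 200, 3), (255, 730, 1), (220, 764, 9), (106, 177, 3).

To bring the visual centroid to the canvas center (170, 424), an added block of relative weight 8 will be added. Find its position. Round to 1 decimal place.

With the added block, Σw becomes 7 + 7 + 3 + 1 + 9 + 3 + 8 = 38.
x: target moment 38×170 = 6460; current 7·141 + 7·175 + 3·108 + 1·255 + 9·220 + 3·106 = 5089; the added block supplies 1371, so x = 1371/8 ≈ 171.38.
y: target moment 38×424 = 16112; current 7·522 + 7·484 + 3·200 + 1·730 + 9·764 + 3·177 = 15779; the added block supplies 333, so y = 333/8 ≈ 41.62.

(171.4, 41.6)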